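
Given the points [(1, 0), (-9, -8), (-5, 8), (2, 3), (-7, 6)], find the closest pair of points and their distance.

Computing all pairwise distances among 5 points:

d((1, 0), (-9, -8)) = 12.8062
d((1, 0), (-5, 8)) = 10.0
d((1, 0), (2, 3)) = 3.1623
d((1, 0), (-7, 6)) = 10.0
d((-9, -8), (-5, 8)) = 16.4924
d((-9, -8), (2, 3)) = 15.5563
d((-9, -8), (-7, 6)) = 14.1421
d((-5, 8), (2, 3)) = 8.6023
d((-5, 8), (-7, 6)) = 2.8284 <-- minimum
d((2, 3), (-7, 6)) = 9.4868

Closest pair: (-5, 8) and (-7, 6) with distance 2.8284

The closest pair is (-5, 8) and (-7, 6) with Euclidean distance 2.8284. For 5 points, brute-force pairwise comparison is shown above. For large n, the divide-and-conquer algorithm (sort by x, recurse on halves, check the dividing strip) achieves O(n log n).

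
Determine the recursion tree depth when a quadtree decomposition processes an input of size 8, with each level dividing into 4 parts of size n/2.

For divide and conquer with division factor 2:

Problem sizes at each level:
Level 0: 8
Level 1: 4
Level 2: 2
Level 3: 1

The root is level 0 and the size-1 base case is level 3 (the tree spans levels 0 through 3, i.e. 4 levels counting the root), so the depth is the number of divisions: log_2(8) = 3

The recursion tree depth is log_2(8) = 3. At each level, the problem size is divided by 2, so it takes 3 divisions to reduce to a base case of size 1. The algorithm makes 4 recursive calls at each level.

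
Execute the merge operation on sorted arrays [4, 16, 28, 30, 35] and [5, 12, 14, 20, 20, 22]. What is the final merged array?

Merging process:

Compare 4 vs 5: take 4 from left. Merged: [4]
Compare 16 vs 5: take 5 from right. Merged: [4, 5]
Compare 16 vs 12: take 12 from right. Merged: [4, 5, 12]
Compare 16 vs 14: take 14 from right. Merged: [4, 5, 12, 14]
Compare 16 vs 20: take 16 from left. Merged: [4, 5, 12, 14, 16]
Compare 28 vs 20: take 20 from right. Merged: [4, 5, 12, 14, 16, 20]
Compare 28 vs 20: take 20 from right. Merged: [4, 5, 12, 14, 16, 20, 20]
Compare 28 vs 22: take 22 from right. Merged: [4, 5, 12, 14, 16, 20, 20, 22]
Append remaining from left: [28, 30, 35]. Merged: [4, 5, 12, 14, 16, 20, 20, 22, 28, 30, 35]

Final merged array: [4, 5, 12, 14, 16, 20, 20, 22, 28, 30, 35]
Total comparisons: 8

The merged array is [4, 5, 12, 14, 16, 20, 20, 22, 28, 30, 35], requiring 8 comparisons. The merge step runs in O(n) time where n is the total number of elements.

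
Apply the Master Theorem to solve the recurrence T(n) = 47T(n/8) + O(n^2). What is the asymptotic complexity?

Master Theorem for T(n) = 47T(n/8) + O(n^2):

a = 47, b = 8, c = 2
log_b(a) = log_8(47) = 1.8515

Case 3: c = 2 > log_8(47) = 1.8515
T(n) = O(n^2) = O(n^2)

For T(n) = 47T(n/8) + O(n^2): log_8(47) = 1.8515. This is Case 3 of the Master Theorem (c > log_b(a), work dominated by root), giving O(n^2).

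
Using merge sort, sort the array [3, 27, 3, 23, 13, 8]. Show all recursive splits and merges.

Merge sort trace:

Split: [3, 27, 3, 23, 13, 8] -> [3, 27, 3] and [23, 13, 8]
  Split: [3, 27, 3] -> [3] and [27, 3]
    Split: [27, 3] -> [27] and [3]
    Merge: [27] + [3] -> [3, 27]
  Merge: [3] + [3, 27] -> [3, 3, 27]
  Split: [23, 13, 8] -> [23] and [13, 8]
    Split: [13, 8] -> [13] and [8]
    Merge: [13] + [8] -> [8, 13]
  Merge: [23] + [8, 13] -> [8, 13, 23]
Merge: [3, 3, 27] + [8, 13, 23] -> [3, 3, 8, 13, 23, 27]

Final sorted array: [3, 3, 8, 13, 23, 27]

The merge sort proceeds by recursively splitting the array and merging sorted halves.
After all merges, the sorted array is [3, 3, 8, 13, 23, 27].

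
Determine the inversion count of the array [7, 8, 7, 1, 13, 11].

Finding inversions in [7, 8, 7, 1, 13, 11]:

(0, 3): arr[0]=7 > arr[3]=1
(1, 2): arr[1]=8 > arr[2]=7
(1, 3): arr[1]=8 > arr[3]=1
(2, 3): arr[2]=7 > arr[3]=1
(4, 5): arr[4]=13 > arr[5]=11

Total inversions: 5

The array has 5 inversion(s): (0,3), (1,2), (1,3), (2,3), (4,5). Each pair (i,j) satisfies i < j and arr[i] > arr[j].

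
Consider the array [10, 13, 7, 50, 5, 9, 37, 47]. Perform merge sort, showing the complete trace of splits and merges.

Merge sort trace:

Split: [10, 13, 7, 50, 5, 9, 37, 47] -> [10, 13, 7, 50] and [5, 9, 37, 47]
  Split: [10, 13, 7, 50] -> [10, 13] and [7, 50]
    Split: [10, 13] -> [10] and [13]
    Merge: [10] + [13] -> [10, 13]
    Split: [7, 50] -> [7] and [50]
    Merge: [7] + [50] -> [7, 50]
  Merge: [10, 13] + [7, 50] -> [7, 10, 13, 50]
  Split: [5, 9, 37, 47] -> [5, 9] and [37, 47]
    Split: [5, 9] -> [5] and [9]
    Merge: [5] + [9] -> [5, 9]
    Split: [37, 47] -> [37] and [47]
    Merge: [37] + [47] -> [37, 47]
  Merge: [5, 9] + [37, 47] -> [5, 9, 37, 47]
Merge: [7, 10, 13, 50] + [5, 9, 37, 47] -> [5, 7, 9, 10, 13, 37, 47, 50]

Final sorted array: [5, 7, 9, 10, 13, 37, 47, 50]

The merge sort proceeds by recursively splitting the array and merging sorted halves.
After all merges, the sorted array is [5, 7, 9, 10, 13, 37, 47, 50].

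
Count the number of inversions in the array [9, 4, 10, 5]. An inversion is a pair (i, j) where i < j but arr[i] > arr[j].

Finding inversions in [9, 4, 10, 5]:

(0, 1): arr[0]=9 > arr[1]=4
(0, 3): arr[0]=9 > arr[3]=5
(2, 3): arr[2]=10 > arr[3]=5

Total inversions: 3

The array has 3 inversion(s): (0,1), (0,3), (2,3). Each pair (i,j) satisfies i < j and arr[i] > arr[j].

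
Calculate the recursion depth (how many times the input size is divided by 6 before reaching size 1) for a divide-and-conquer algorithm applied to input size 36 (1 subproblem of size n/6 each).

For divide and conquer with division factor 6:

Problem sizes at each level:
Level 0: 36
Level 1: 6
Level 2: 1

The root is level 0 and the size-1 base case is level 2 (the tree spans levels 0 through 2, i.e. 3 levels counting the root), so the depth is the number of divisions: log_6(36) = 2

The recursion tree depth is log_6(36) = 2. At each level, the problem size is divided by 6, so it takes 2 divisions to reduce to a base case of size 1. The algorithm makes 1 recursive call at each level.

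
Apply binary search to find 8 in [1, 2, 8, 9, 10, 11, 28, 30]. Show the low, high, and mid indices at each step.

Binary search for 8 in [1, 2, 8, 9, 10, 11, 28, 30]:

lo=0, hi=7, mid=3, arr[mid]=9 -> 9 > 8, search left half
lo=0, hi=2, mid=1, arr[mid]=2 -> 2 < 8, search right half
lo=2, hi=2, mid=2, arr[mid]=8 -> Found target at index 2!

Binary search finds 8 at index 2 after 3 comparisons. The search repeatedly halves the search space by comparing with the middle element.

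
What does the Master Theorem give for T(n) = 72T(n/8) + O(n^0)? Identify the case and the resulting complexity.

Master Theorem for T(n) = 72T(n/8) + O(n^0):

a = 72, b = 8, c = 0
log_b(a) = log_8(72) = 2.0566

Case 1: c = 0 < log_8(72) = 2.0566
T(n) = O(n^(log_8 72))

For T(n) = 72T(n/8) + O(n^0): log_8(72) = 2.0566. This is Case 1 of the Master Theorem (c < log_b(a), work dominated by leaves), giving O(n^(log_8 72)).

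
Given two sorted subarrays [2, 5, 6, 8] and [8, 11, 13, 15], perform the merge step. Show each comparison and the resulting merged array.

Merging process:

Compare 2 vs 8: take 2 from left. Merged: [2]
Compare 5 vs 8: take 5 from left. Merged: [2, 5]
Compare 6 vs 8: take 6 from left. Merged: [2, 5, 6]
Compare 8 vs 8: take 8 from left. Merged: [2, 5, 6, 8]
Append remaining from right: [8, 11, 13, 15]. Merged: [2, 5, 6, 8, 8, 11, 13, 15]

Final merged array: [2, 5, 6, 8, 8, 11, 13, 15]
Total comparisons: 4

The merged array is [2, 5, 6, 8, 8, 11, 13, 15], requiring 4 comparisons. The merge step runs in O(n) time where n is the total number of elements.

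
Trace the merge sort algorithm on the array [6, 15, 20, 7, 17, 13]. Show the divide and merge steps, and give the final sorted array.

Merge sort trace:

Split: [6, 15, 20, 7, 17, 13] -> [6, 15, 20] and [7, 17, 13]
  Split: [6, 15, 20] -> [6] and [15, 20]
    Split: [15, 20] -> [15] and [20]
    Merge: [15] + [20] -> [15, 20]
  Merge: [6] + [15, 20] -> [6, 15, 20]
  Split: [7, 17, 13] -> [7] and [17, 13]
    Split: [17, 13] -> [17] and [13]
    Merge: [17] + [13] -> [13, 17]
  Merge: [7] + [13, 17] -> [7, 13, 17]
Merge: [6, 15, 20] + [7, 13, 17] -> [6, 7, 13, 15, 17, 20]

Final sorted array: [6, 7, 13, 15, 17, 20]

The merge sort proceeds by recursively splitting the array and merging sorted halves.
After all merges, the sorted array is [6, 7, 13, 15, 17, 20].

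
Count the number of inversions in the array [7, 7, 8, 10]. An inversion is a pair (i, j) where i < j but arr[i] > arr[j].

Finding inversions in [7, 7, 8, 10]:


Total inversions: 0

The array has 0 inversions. It is already sorted.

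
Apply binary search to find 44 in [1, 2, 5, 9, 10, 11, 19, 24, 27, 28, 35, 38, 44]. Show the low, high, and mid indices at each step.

Binary search for 44 in [1, 2, 5, 9, 10, 11, 19, 24, 27, 28, 35, 38, 44]:

lo=0, hi=12, mid=6, arr[mid]=19 -> 19 < 44, search right half
lo=7, hi=12, mid=9, arr[mid]=28 -> 28 < 44, search right half
lo=10, hi=12, mid=11, arr[mid]=38 -> 38 < 44, search right half
lo=12, hi=12, mid=12, arr[mid]=44 -> Found target at index 12!

Binary search finds 44 at index 12 after 4 comparisons. The search repeatedly halves the search space by comparing with the middle element.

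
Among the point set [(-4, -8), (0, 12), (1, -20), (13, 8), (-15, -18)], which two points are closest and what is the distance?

Computing all pairwise distances among 5 points:

d((-4, -8), (0, 12)) = 20.3961
d((-4, -8), (1, -20)) = 13.0 <-- minimum
d((-4, -8), (13, 8)) = 23.3452
d((-4, -8), (-15, -18)) = 14.8661
d((0, 12), (1, -20)) = 32.0156
d((0, 12), (13, 8)) = 13.6015
d((0, 12), (-15, -18)) = 33.541
d((1, -20), (13, 8)) = 30.4631
d((1, -20), (-15, -18)) = 16.1245
d((13, 8), (-15, -18)) = 38.2099

Closest pair: (-4, -8) and (1, -20) with distance 13.0

The closest pair is (-4, -8) and (1, -20) with Euclidean distance 13.0. For 5 points, brute-force pairwise comparison is shown above. For large n, the divide-and-conquer algorithm (sort by x, recurse on halves, check the dividing strip) achieves O(n log n).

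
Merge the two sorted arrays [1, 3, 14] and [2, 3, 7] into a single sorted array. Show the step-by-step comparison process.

Merging process:

Compare 1 vs 2: take 1 from left. Merged: [1]
Compare 3 vs 2: take 2 from right. Merged: [1, 2]
Compare 3 vs 3: take 3 from left. Merged: [1, 2, 3]
Compare 14 vs 3: take 3 from right. Merged: [1, 2, 3, 3]
Compare 14 vs 7: take 7 from right. Merged: [1, 2, 3, 3, 7]
Append remaining from left: [14]. Merged: [1, 2, 3, 3, 7, 14]

Final merged array: [1, 2, 3, 3, 7, 14]
Total comparisons: 5

The merged array is [1, 2, 3, 3, 7, 14], requiring 5 comparisons. The merge step runs in O(n) time where n is the total number of elements.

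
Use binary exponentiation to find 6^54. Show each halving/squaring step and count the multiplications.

Computing 6^54 by squaring (build up from 6^1; each line after the first costs one multiplication):

6^1 = 6
6^2 = (6^1)^2 = 6^2 = 36
6^3 = 6 * 6^2 = 6 * 36 = 216
6^6 = (6^3)^2 = 216^2 = 46656
6^12 = (6^6)^2 = 46656^2 = 2176782336
6^13 = 6 * 6^12 = 6 * 2176782336 = 13060694016
6^26 = (6^13)^2 = 13060694016^2 = 170581728179578208256
6^27 = 6 * 6^26 = 6 * 170581728179578208256 = 1023490369077469249536
6^54 = (6^27)^2 = 1023490369077469249536^2 = 1047532535594334222593508922191671036215296

Result: 1047532535594334222593508922191671036215296
Multiplications needed: 8 (8 lines after 6^1)

6^54 = 1047532535594334222593508922191671036215296. Using exponentiation by squaring, this requires 8 multiplications. The key idea: if the exponent is even, square the half-power; if odd, multiply by the base once.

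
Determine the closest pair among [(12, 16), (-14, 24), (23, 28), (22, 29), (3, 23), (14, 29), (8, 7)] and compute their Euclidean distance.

Computing all pairwise distances among 7 points:

d((12, 16), (-14, 24)) = 27.2029
d((12, 16), (23, 28)) = 16.2788
d((12, 16), (22, 29)) = 16.4012
d((12, 16), (3, 23)) = 11.4018
d((12, 16), (14, 29)) = 13.1529
d((12, 16), (8, 7)) = 9.8489
d((-14, 24), (23, 28)) = 37.2156
d((-14, 24), (22, 29)) = 36.3456
d((-14, 24), (3, 23)) = 17.0294
d((-14, 24), (14, 29)) = 28.4429
d((-14, 24), (8, 7)) = 27.8029
d((23, 28), (22, 29)) = 1.4142 <-- minimum
d((23, 28), (3, 23)) = 20.6155
d((23, 28), (14, 29)) = 9.0554
d((23, 28), (8, 7)) = 25.807
d((22, 29), (3, 23)) = 19.9249
d((22, 29), (14, 29)) = 8.0
d((22, 29), (8, 7)) = 26.0768
d((3, 23), (14, 29)) = 12.53
d((3, 23), (8, 7)) = 16.7631
d((14, 29), (8, 7)) = 22.8035

Closest pair: (23, 28) and (22, 29) with distance 1.4142

The closest pair is (23, 28) and (22, 29) with Euclidean distance 1.4142. For 7 points, brute-force pairwise comparison is shown above. For large n, the divide-and-conquer algorithm (sort by x, recurse on halves, check the dividing strip) achieves O(n log n).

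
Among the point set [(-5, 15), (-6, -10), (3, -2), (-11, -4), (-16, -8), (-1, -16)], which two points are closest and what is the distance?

Computing all pairwise distances among 6 points:

d((-5, 15), (-6, -10)) = 25.02
d((-5, 15), (3, -2)) = 18.7883
d((-5, 15), (-11, -4)) = 19.9249
d((-5, 15), (-16, -8)) = 25.4951
d((-5, 15), (-1, -16)) = 31.257
d((-6, -10), (3, -2)) = 12.0416
d((-6, -10), (-11, -4)) = 7.8102
d((-6, -10), (-16, -8)) = 10.198
d((-6, -10), (-1, -16)) = 7.8102
d((3, -2), (-11, -4)) = 14.1421
d((3, -2), (-16, -8)) = 19.9249
d((3, -2), (-1, -16)) = 14.5602
d((-11, -4), (-16, -8)) = 6.4031 <-- minimum
d((-11, -4), (-1, -16)) = 15.6205
d((-16, -8), (-1, -16)) = 17.0

Closest pair: (-11, -4) and (-16, -8) with distance 6.4031

The closest pair is (-11, -4) and (-16, -8) with Euclidean distance 6.4031. For 6 points, brute-force pairwise comparison is shown above. For large n, the divide-and-conquer algorithm (sort by x, recurse on halves, check the dividing strip) achieves O(n log n).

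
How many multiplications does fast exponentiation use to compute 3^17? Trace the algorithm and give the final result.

Computing 3^17 by squaring (build up from 3^1; each line after the first costs one multiplication):

3^1 = 3
3^2 = (3^1)^2 = 3^2 = 9
3^4 = (3^2)^2 = 9^2 = 81
3^8 = (3^4)^2 = 81^2 = 6561
3^16 = (3^8)^2 = 6561^2 = 43046721
3^17 = 3 * 3^16 = 3 * 43046721 = 129140163

Result: 129140163
Multiplications needed: 5 (5 lines after 3^1)

3^17 = 129140163. Using exponentiation by squaring, this requires 5 multiplications. The key idea: if the exponent is even, square the half-power; if odd, multiply by the base once.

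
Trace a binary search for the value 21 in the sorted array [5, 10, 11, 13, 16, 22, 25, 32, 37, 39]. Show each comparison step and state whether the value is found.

Binary search for 21 in [5, 10, 11, 13, 16, 22, 25, 32, 37, 39]:

lo=0, hi=9, mid=4, arr[mid]=16 -> 16 < 21, search right half
lo=5, hi=9, mid=7, arr[mid]=32 -> 32 > 21, search left half
lo=5, hi=6, mid=5, arr[mid]=22 -> 22 > 21, search left half
lo=5 > hi=4, target 21 not found

Binary search determines that 21 is not in the array after 3 comparisons. The search space was exhausted without finding the target.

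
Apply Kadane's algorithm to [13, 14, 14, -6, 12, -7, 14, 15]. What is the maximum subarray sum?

Using Kadane's algorithm on [13, 14, 14, -6, 12, -7, 14, 15]:

Scanning through the array:
Position 1 (value 14): max_ending_here = 27, max_so_far = 27
Position 2 (value 14): max_ending_here = 41, max_so_far = 41
Position 3 (value -6): max_ending_here = 35, max_so_far = 41
Position 4 (value 12): max_ending_here = 47, max_so_far = 47
Position 5 (value -7): max_ending_here = 40, max_so_far = 47
Position 6 (value 14): max_ending_here = 54, max_so_far = 54
Position 7 (value 15): max_ending_here = 69, max_so_far = 69

Maximum subarray: [13, 14, 14, -6, 12, -7, 14, 15]
Maximum sum: 69

The maximum subarray is [13, 14, 14, -6, 12, -7, 14, 15] with sum 69. This subarray runs from index 0 to index 7.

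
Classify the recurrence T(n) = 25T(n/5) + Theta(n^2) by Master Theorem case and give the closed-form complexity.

Master Theorem for T(n) = 25T(n/5) + O(n^2):

a = 25, b = 5, c = 2
log_b(a) = log_5(25) = 2.0000

Case 2: c = 2 = log_5(25) = 2.0000
T(n) = O(n^2 log n) = O(n^2 log n)

For T(n) = 25T(n/5) + O(n^2): log_5(25) = 2.0000. This is Case 2 of the Master Theorem (c = log_b(a), equal work at all levels), giving O(n^2 log n).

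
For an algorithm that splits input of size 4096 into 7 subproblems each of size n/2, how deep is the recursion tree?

For divide and conquer with division factor 2:

Problem sizes at each level:
Level 0: 4096
Level 1: 2048
Level 2: 1024
Level 3: 512
Level 4: 256
Level 5: 128
Level 6: 64
Level 7: 32
Level 8: 16
Level 9: 8
Level 10: 4
Level 11: 2
Level 12: 1

The root is level 0 and the size-1 base case is level 12 (the tree spans levels 0 through 12, i.e. 13 levels counting the root), so the depth is the number of divisions: log_2(4096) = 12

The recursion tree depth is log_2(4096) = 12. At each level, the problem size is divided by 2, so it takes 12 divisions to reduce to a base case of size 1. The algorithm makes 7 recursive calls at each level.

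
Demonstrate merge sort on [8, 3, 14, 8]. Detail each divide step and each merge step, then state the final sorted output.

Merge sort trace:

Split: [8, 3, 14, 8] -> [8, 3] and [14, 8]
  Split: [8, 3] -> [8] and [3]
  Merge: [8] + [3] -> [3, 8]
  Split: [14, 8] -> [14] and [8]
  Merge: [14] + [8] -> [8, 14]
Merge: [3, 8] + [8, 14] -> [3, 8, 8, 14]

Final sorted array: [3, 8, 8, 14]

The merge sort proceeds by recursively splitting the array and merging sorted halves.
After all merges, the sorted array is [3, 8, 8, 14].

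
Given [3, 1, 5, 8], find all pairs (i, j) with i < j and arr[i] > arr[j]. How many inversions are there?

Finding inversions in [3, 1, 5, 8]:

(0, 1): arr[0]=3 > arr[1]=1

Total inversions: 1

The array has 1 inversion(s): (0,1). Each pair (i,j) satisfies i < j and arr[i] > arr[j].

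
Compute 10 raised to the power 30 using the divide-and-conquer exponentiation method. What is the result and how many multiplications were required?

Computing 10^30 by squaring (build up from 10^1; each line after the first costs one multiplication):

10^1 = 10
10^2 = (10^1)^2 = 10^2 = 100
10^3 = 10 * 10^2 = 10 * 100 = 1000
10^6 = (10^3)^2 = 1000^2 = 1000000
10^7 = 10 * 10^6 = 10 * 1000000 = 10000000
10^14 = (10^7)^2 = 10000000^2 = 100000000000000
10^15 = 10 * 10^14 = 10 * 100000000000000 = 1000000000000000
10^30 = (10^15)^2 = 1000000000000000^2 = 1000000000000000000000000000000

Result: 1000000000000000000000000000000
Multiplications needed: 7 (7 lines after 10^1)

10^30 = 1000000000000000000000000000000. Using exponentiation by squaring, this requires 7 multiplications. The key idea: if the exponent is even, square the half-power; if odd, multiply by the base once.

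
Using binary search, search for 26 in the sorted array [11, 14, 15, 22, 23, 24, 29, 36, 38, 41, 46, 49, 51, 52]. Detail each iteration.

Binary search for 26 in [11, 14, 15, 22, 23, 24, 29, 36, 38, 41, 46, 49, 51, 52]:

lo=0, hi=13, mid=6, arr[mid]=29 -> 29 > 26, search left half
lo=0, hi=5, mid=2, arr[mid]=15 -> 15 < 26, search right half
lo=3, hi=5, mid=4, arr[mid]=23 -> 23 < 26, search right half
lo=5, hi=5, mid=5, arr[mid]=24 -> 24 < 26, search right half
lo=6 > hi=5, target 26 not found

Binary search determines that 26 is not in the array after 4 comparisons. The search space was exhausted without finding the target.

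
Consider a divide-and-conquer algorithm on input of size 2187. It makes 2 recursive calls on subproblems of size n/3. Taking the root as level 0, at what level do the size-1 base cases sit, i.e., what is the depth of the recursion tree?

For divide and conquer with division factor 3:

Problem sizes at each level:
Level 0: 2187
Level 1: 729
Level 2: 243
Level 3: 81
Level 4: 27
Level 5: 9
Level 6: 3
Level 7: 1

The root is level 0 and the size-1 base case is level 7 (the tree spans levels 0 through 7, i.e. 8 levels counting the root), so the depth is the number of divisions: log_3(2187) = 7

The recursion tree depth is log_3(2187) = 7. At each level, the problem size is divided by 3, so it takes 7 divisions to reduce to a base case of size 1. The algorithm makes 2 recursive calls at each level.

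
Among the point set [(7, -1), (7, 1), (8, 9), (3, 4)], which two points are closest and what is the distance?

Computing all pairwise distances among 4 points:

d((7, -1), (7, 1)) = 2.0 <-- minimum
d((7, -1), (8, 9)) = 10.0499
d((7, -1), (3, 4)) = 6.4031
d((7, 1), (8, 9)) = 8.0623
d((7, 1), (3, 4)) = 5.0
d((8, 9), (3, 4)) = 7.0711

Closest pair: (7, -1) and (7, 1) with distance 2.0

The closest pair is (7, -1) and (7, 1) with Euclidean distance 2.0. For 4 points, brute-force pairwise comparison is shown above. For large n, the divide-and-conquer algorithm (sort by x, recurse on halves, check the dividing strip) achieves O(n log n).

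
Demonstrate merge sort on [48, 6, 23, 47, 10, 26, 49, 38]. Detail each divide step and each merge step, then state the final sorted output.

Merge sort trace:

Split: [48, 6, 23, 47, 10, 26, 49, 38] -> [48, 6, 23, 47] and [10, 26, 49, 38]
  Split: [48, 6, 23, 47] -> [48, 6] and [23, 47]
    Split: [48, 6] -> [48] and [6]
    Merge: [48] + [6] -> [6, 48]
    Split: [23, 47] -> [23] and [47]
    Merge: [23] + [47] -> [23, 47]
  Merge: [6, 48] + [23, 47] -> [6, 23, 47, 48]
  Split: [10, 26, 49, 38] -> [10, 26] and [49, 38]
    Split: [10, 26] -> [10] and [26]
    Merge: [10] + [26] -> [10, 26]
    Split: [49, 38] -> [49] and [38]
    Merge: [49] + [38] -> [38, 49]
  Merge: [10, 26] + [38, 49] -> [10, 26, 38, 49]
Merge: [6, 23, 47, 48] + [10, 26, 38, 49] -> [6, 10, 23, 26, 38, 47, 48, 49]

Final sorted array: [6, 10, 23, 26, 38, 47, 48, 49]

The merge sort proceeds by recursively splitting the array and merging sorted halves.
After all merges, the sorted array is [6, 10, 23, 26, 38, 47, 48, 49].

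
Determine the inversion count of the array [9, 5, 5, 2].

Finding inversions in [9, 5, 5, 2]:

(0, 1): arr[0]=9 > arr[1]=5
(0, 2): arr[0]=9 > arr[2]=5
(0, 3): arr[0]=9 > arr[3]=2
(1, 3): arr[1]=5 > arr[3]=2
(2, 3): arr[2]=5 > arr[3]=2

Total inversions: 5

The array has 5 inversion(s): (0,1), (0,2), (0,3), (1,3), (2,3). Each pair (i,j) satisfies i < j and arr[i] > arr[j].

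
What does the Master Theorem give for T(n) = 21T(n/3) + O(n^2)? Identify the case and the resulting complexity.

Master Theorem for T(n) = 21T(n/3) + O(n^2):

a = 21, b = 3, c = 2
log_b(a) = log_3(21) = 2.7712

Case 1: c = 2 < log_3(21) = 2.7712
T(n) = O(n^(log_3 21))

For T(n) = 21T(n/3) + O(n^2): log_3(21) = 2.7712. This is Case 1 of the Master Theorem (c < log_b(a), work dominated by leaves), giving O(n^(log_3 21)).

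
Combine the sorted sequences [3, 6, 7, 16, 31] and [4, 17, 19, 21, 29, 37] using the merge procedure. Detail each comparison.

Merging process:

Compare 3 vs 4: take 3 from left. Merged: [3]
Compare 6 vs 4: take 4 from right. Merged: [3, 4]
Compare 6 vs 17: take 6 from left. Merged: [3, 4, 6]
Compare 7 vs 17: take 7 from left. Merged: [3, 4, 6, 7]
Compare 16 vs 17: take 16 from left. Merged: [3, 4, 6, 7, 16]
Compare 31 vs 17: take 17 from right. Merged: [3, 4, 6, 7, 16, 17]
Compare 31 vs 19: take 19 from right. Merged: [3, 4, 6, 7, 16, 17, 19]
Compare 31 vs 21: take 21 from right. Merged: [3, 4, 6, 7, 16, 17, 19, 21]
Compare 31 vs 29: take 29 from right. Merged: [3, 4, 6, 7, 16, 17, 19, 21, 29]
Compare 31 vs 37: take 31 from left. Merged: [3, 4, 6, 7, 16, 17, 19, 21, 29, 31]
Append remaining from right: [37]. Merged: [3, 4, 6, 7, 16, 17, 19, 21, 29, 31, 37]

Final merged array: [3, 4, 6, 7, 16, 17, 19, 21, 29, 31, 37]
Total comparisons: 10

The merged array is [3, 4, 6, 7, 16, 17, 19, 21, 29, 31, 37], requiring 10 comparisons. The merge step runs in O(n) time where n is the total number of elements.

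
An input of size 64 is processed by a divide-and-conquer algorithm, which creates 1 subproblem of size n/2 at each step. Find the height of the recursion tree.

For divide and conquer with division factor 2:

Problem sizes at each level:
Level 0: 64
Level 1: 32
Level 2: 16
Level 3: 8
Level 4: 4
Level 5: 2
Level 6: 1

The root is level 0 and the size-1 base case is level 6 (the tree spans levels 0 through 6, i.e. 7 levels counting the root), so the depth is the number of divisions: log_2(64) = 6

The recursion tree depth is log_2(64) = 6. At each level, the problem size is divided by 2, so it takes 6 divisions to reduce to a base case of size 1. The algorithm makes 1 recursive call at each level.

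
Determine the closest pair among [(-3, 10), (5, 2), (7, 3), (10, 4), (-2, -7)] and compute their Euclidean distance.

Computing all pairwise distances among 5 points:

d((-3, 10), (5, 2)) = 11.3137
d((-3, 10), (7, 3)) = 12.2066
d((-3, 10), (10, 4)) = 14.3178
d((-3, 10), (-2, -7)) = 17.0294
d((5, 2), (7, 3)) = 2.2361 <-- minimum
d((5, 2), (10, 4)) = 5.3852
d((5, 2), (-2, -7)) = 11.4018
d((7, 3), (10, 4)) = 3.1623
d((7, 3), (-2, -7)) = 13.4536
d((10, 4), (-2, -7)) = 16.2788

Closest pair: (5, 2) and (7, 3) with distance 2.2361

The closest pair is (5, 2) and (7, 3) with Euclidean distance 2.2361. For 5 points, brute-force pairwise comparison is shown above. For large n, the divide-and-conquer algorithm (sort by x, recurse on halves, check the dividing strip) achieves O(n log n).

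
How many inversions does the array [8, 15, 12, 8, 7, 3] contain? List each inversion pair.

Finding inversions in [8, 15, 12, 8, 7, 3]:

(0, 4): arr[0]=8 > arr[4]=7
(0, 5): arr[0]=8 > arr[5]=3
(1, 2): arr[1]=15 > arr[2]=12
(1, 3): arr[1]=15 > arr[3]=8
(1, 4): arr[1]=15 > arr[4]=7
(1, 5): arr[1]=15 > arr[5]=3
(2, 3): arr[2]=12 > arr[3]=8
(2, 4): arr[2]=12 > arr[4]=7
(2, 5): arr[2]=12 > arr[5]=3
(3, 4): arr[3]=8 > arr[4]=7
(3, 5): arr[3]=8 > arr[5]=3
(4, 5): arr[4]=7 > arr[5]=3

Total inversions: 12

The array has 12 inversion(s): (0,4), (0,5), (1,2), (1,3), (1,4), (1,5), (2,3), (2,4), (2,5), (3,4), (3,5), (4,5). Each pair (i,j) satisfies i < j and arr[i] > arr[j].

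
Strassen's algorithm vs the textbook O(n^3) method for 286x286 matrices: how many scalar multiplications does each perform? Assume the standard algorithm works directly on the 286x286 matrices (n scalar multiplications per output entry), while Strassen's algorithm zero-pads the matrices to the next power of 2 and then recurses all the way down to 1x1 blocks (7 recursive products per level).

Matrix multiplication for 286x286 matrices:

Strassen's algorithm requires power-of-2 dimensions. Pad 286x286 to 512x512 (next power of 2).

Standard algorithm: 286^3 = 23393656 multiplications
Strassen's algorithm: 7^(log2(512)) = 7^9 = 40353607 multiplications
Difference: 23393656 - 40353607 = -16959951 (Strassen uses MORE here due to padding overhead — for small or just-over-power-of-2 n, padding can outweigh the per-level savings)

Standard: 23393656 multiplications (286^3). Strassen: 40353607 multiplications (7^9, after padding to 512x512). Strassen reduces 8 recursive multiplications to 7 at each level.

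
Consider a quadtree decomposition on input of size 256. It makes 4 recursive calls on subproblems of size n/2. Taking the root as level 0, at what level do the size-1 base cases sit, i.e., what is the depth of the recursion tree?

For divide and conquer with division factor 2:

Problem sizes at each level:
Level 0: 256
Level 1: 128
Level 2: 64
Level 3: 32
Level 4: 16
Level 5: 8
Level 6: 4
Level 7: 2
Level 8: 1

The root is level 0 and the size-1 base case is level 8 (the tree spans levels 0 through 8, i.e. 9 levels counting the root), so the depth is the number of divisions: log_2(256) = 8

The recursion tree depth is log_2(256) = 8. At each level, the problem size is divided by 2, so it takes 8 divisions to reduce to a base case of size 1. The algorithm makes 4 recursive calls at each level.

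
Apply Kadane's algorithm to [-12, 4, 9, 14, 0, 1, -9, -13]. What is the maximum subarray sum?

Using Kadane's algorithm on [-12, 4, 9, 14, 0, 1, -9, -13]:

Scanning through the array:
Position 1 (value 4): max_ending_here = 4, max_so_far = 4
Position 2 (value 9): max_ending_here = 13, max_so_far = 13
Position 3 (value 14): max_ending_here = 27, max_so_far = 27
Position 4 (value 0): max_ending_here = 27, max_so_far = 27
Position 5 (value 1): max_ending_here = 28, max_so_far = 28
Position 6 (value -9): max_ending_here = 19, max_so_far = 28
Position 7 (value -13): max_ending_here = 6, max_so_far = 28

Maximum subarray: [4, 9, 14, 0, 1]
Maximum sum: 28

The maximum subarray is [4, 9, 14, 0, 1] with sum 28. This subarray runs from index 1 to index 5.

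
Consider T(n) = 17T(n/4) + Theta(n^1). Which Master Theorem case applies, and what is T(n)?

Master Theorem for T(n) = 17T(n/4) + O(n^1):

a = 17, b = 4, c = 1
log_b(a) = log_4(17) = 2.0437

Case 1: c = 1 < log_4(17) = 2.0437
T(n) = O(n^(log_4 17))

For T(n) = 17T(n/4) + O(n^1): log_4(17) = 2.0437. This is Case 1 of the Master Theorem (c < log_b(a), work dominated by leaves), giving O(n^(log_4 17)).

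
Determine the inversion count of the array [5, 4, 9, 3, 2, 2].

Finding inversions in [5, 4, 9, 3, 2, 2]:

(0, 1): arr[0]=5 > arr[1]=4
(0, 3): arr[0]=5 > arr[3]=3
(0, 4): arr[0]=5 > arr[4]=2
(0, 5): arr[0]=5 > arr[5]=2
(1, 3): arr[1]=4 > arr[3]=3
(1, 4): arr[1]=4 > arr[4]=2
(1, 5): arr[1]=4 > arr[5]=2
(2, 3): arr[2]=9 > arr[3]=3
(2, 4): arr[2]=9 > arr[4]=2
(2, 5): arr[2]=9 > arr[5]=2
(3, 4): arr[3]=3 > arr[4]=2
(3, 5): arr[3]=3 > arr[5]=2

Total inversions: 12

The array has 12 inversion(s): (0,1), (0,3), (0,4), (0,5), (1,3), (1,4), (1,5), (2,3), (2,4), (2,5), (3,4), (3,5). Each pair (i,j) satisfies i < j and arr[i] > arr[j].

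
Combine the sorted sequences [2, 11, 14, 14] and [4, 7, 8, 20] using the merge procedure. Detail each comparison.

Merging process:

Compare 2 vs 4: take 2 from left. Merged: [2]
Compare 11 vs 4: take 4 from right. Merged: [2, 4]
Compare 11 vs 7: take 7 from right. Merged: [2, 4, 7]
Compare 11 vs 8: take 8 from right. Merged: [2, 4, 7, 8]
Compare 11 vs 20: take 11 from left. Merged: [2, 4, 7, 8, 11]
Compare 14 vs 20: take 14 from left. Merged: [2, 4, 7, 8, 11, 14]
Compare 14 vs 20: take 14 from left. Merged: [2, 4, 7, 8, 11, 14, 14]
Append remaining from right: [20]. Merged: [2, 4, 7, 8, 11, 14, 14, 20]

Final merged array: [2, 4, 7, 8, 11, 14, 14, 20]
Total comparisons: 7

The merged array is [2, 4, 7, 8, 11, 14, 14, 20], requiring 7 comparisons. The merge step runs in O(n) time where n is the total number of elements.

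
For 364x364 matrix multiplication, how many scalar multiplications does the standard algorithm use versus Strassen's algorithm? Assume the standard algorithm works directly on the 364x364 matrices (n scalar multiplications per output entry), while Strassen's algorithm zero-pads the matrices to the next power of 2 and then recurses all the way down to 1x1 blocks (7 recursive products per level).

Matrix multiplication for 364x364 matrices:

Strassen's algorithm requires power-of-2 dimensions. Pad 364x364 to 512x512 (next power of 2).

Standard algorithm: 364^3 = 48228544 multiplications
Strassen's algorithm: 7^(log2(512)) = 7^9 = 40353607 multiplications
Savings: 48228544 - 40353607 = 7874937 multiplications

Standard: 48228544 multiplications (364^3). Strassen: 40353607 multiplications (7^9, after padding to 512x512). Strassen reduces 8 recursive multiplications to 7 at each level.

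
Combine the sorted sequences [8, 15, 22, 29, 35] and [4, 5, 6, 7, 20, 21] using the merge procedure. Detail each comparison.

Merging process:

Compare 8 vs 4: take 4 from right. Merged: [4]
Compare 8 vs 5: take 5 from right. Merged: [4, 5]
Compare 8 vs 6: take 6 from right. Merged: [4, 5, 6]
Compare 8 vs 7: take 7 from right. Merged: [4, 5, 6, 7]
Compare 8 vs 20: take 8 from left. Merged: [4, 5, 6, 7, 8]
Compare 15 vs 20: take 15 from left. Merged: [4, 5, 6, 7, 8, 15]
Compare 22 vs 20: take 20 from right. Merged: [4, 5, 6, 7, 8, 15, 20]
Compare 22 vs 21: take 21 from right. Merged: [4, 5, 6, 7, 8, 15, 20, 21]
Append remaining from left: [22, 29, 35]. Merged: [4, 5, 6, 7, 8, 15, 20, 21, 22, 29, 35]

Final merged array: [4, 5, 6, 7, 8, 15, 20, 21, 22, 29, 35]
Total comparisons: 8

The merged array is [4, 5, 6, 7, 8, 15, 20, 21, 22, 29, 35], requiring 8 comparisons. The merge step runs in O(n) time where n is the total number of elements.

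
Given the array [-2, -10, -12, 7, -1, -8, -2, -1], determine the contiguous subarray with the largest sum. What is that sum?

Using Kadane's algorithm on [-2, -10, -12, 7, -1, -8, -2, -1]:

Scanning through the array:
Position 1 (value -10): max_ending_here = -10, max_so_far = -2
Position 2 (value -12): max_ending_here = -12, max_so_far = -2
Position 3 (value 7): max_ending_here = 7, max_so_far = 7
Position 4 (value -1): max_ending_here = 6, max_so_far = 7
Position 5 (value -8): max_ending_here = -2, max_so_far = 7
Position 6 (value -2): max_ending_here = -2, max_so_far = 7
Position 7 (value -1): max_ending_here = -1, max_so_far = 7

Maximum subarray: [7]
Maximum sum: 7

The maximum subarray is [7] with sum 7. This subarray runs from index 3 to index 3.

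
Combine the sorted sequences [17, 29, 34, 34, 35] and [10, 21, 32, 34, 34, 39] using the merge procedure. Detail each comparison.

Merging process:

Compare 17 vs 10: take 10 from right. Merged: [10]
Compare 17 vs 21: take 17 from left. Merged: [10, 17]
Compare 29 vs 21: take 21 from right. Merged: [10, 17, 21]
Compare 29 vs 32: take 29 from left. Merged: [10, 17, 21, 29]
Compare 34 vs 32: take 32 from right. Merged: [10, 17, 21, 29, 32]
Compare 34 vs 34: take 34 from left. Merged: [10, 17, 21, 29, 32, 34]
Compare 34 vs 34: take 34 from left. Merged: [10, 17, 21, 29, 32, 34, 34]
Compare 35 vs 34: take 34 from right. Merged: [10, 17, 21, 29, 32, 34, 34, 34]
Compare 35 vs 34: take 34 from right. Merged: [10, 17, 21, 29, 32, 34, 34, 34, 34]
Compare 35 vs 39: take 35 from left. Merged: [10, 17, 21, 29, 32, 34, 34, 34, 34, 35]
Append remaining from right: [39]. Merged: [10, 17, 21, 29, 32, 34, 34, 34, 34, 35, 39]

Final merged array: [10, 17, 21, 29, 32, 34, 34, 34, 34, 35, 39]
Total comparisons: 10

The merged array is [10, 17, 21, 29, 32, 34, 34, 34, 34, 35, 39], requiring 10 comparisons. The merge step runs in O(n) time where n is the total number of elements.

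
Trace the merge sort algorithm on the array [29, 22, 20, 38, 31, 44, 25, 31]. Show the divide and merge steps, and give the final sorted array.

Merge sort trace:

Split: [29, 22, 20, 38, 31, 44, 25, 31] -> [29, 22, 20, 38] and [31, 44, 25, 31]
  Split: [29, 22, 20, 38] -> [29, 22] and [20, 38]
    Split: [29, 22] -> [29] and [22]
    Merge: [29] + [22] -> [22, 29]
    Split: [20, 38] -> [20] and [38]
    Merge: [20] + [38] -> [20, 38]
  Merge: [22, 29] + [20, 38] -> [20, 22, 29, 38]
  Split: [31, 44, 25, 31] -> [31, 44] and [25, 31]
    Split: [31, 44] -> [31] and [44]
    Merge: [31] + [44] -> [31, 44]
    Split: [25, 31] -> [25] and [31]
    Merge: [25] + [31] -> [25, 31]
  Merge: [31, 44] + [25, 31] -> [25, 31, 31, 44]
Merge: [20, 22, 29, 38] + [25, 31, 31, 44] -> [20, 22, 25, 29, 31, 31, 38, 44]

Final sorted array: [20, 22, 25, 29, 31, 31, 38, 44]

The merge sort proceeds by recursively splitting the array and merging sorted halves.
After all merges, the sorted array is [20, 22, 25, 29, 31, 31, 38, 44].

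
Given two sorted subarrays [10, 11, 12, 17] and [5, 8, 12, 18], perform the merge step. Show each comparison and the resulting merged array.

Merging process:

Compare 10 vs 5: take 5 from right. Merged: [5]
Compare 10 vs 8: take 8 from right. Merged: [5, 8]
Compare 10 vs 12: take 10 from left. Merged: [5, 8, 10]
Compare 11 vs 12: take 11 from left. Merged: [5, 8, 10, 11]
Compare 12 vs 12: take 12 from left. Merged: [5, 8, 10, 11, 12]
Compare 17 vs 12: take 12 from right. Merged: [5, 8, 10, 11, 12, 12]
Compare 17 vs 18: take 17 from left. Merged: [5, 8, 10, 11, 12, 12, 17]
Append remaining from right: [18]. Merged: [5, 8, 10, 11, 12, 12, 17, 18]

Final merged array: [5, 8, 10, 11, 12, 12, 17, 18]
Total comparisons: 7

The merged array is [5, 8, 10, 11, 12, 12, 17, 18], requiring 7 comparisons. The merge step runs in O(n) time where n is the total number of elements.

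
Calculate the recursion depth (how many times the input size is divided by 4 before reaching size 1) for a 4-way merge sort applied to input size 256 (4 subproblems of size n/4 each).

For divide and conquer with division factor 4:

Problem sizes at each level:
Level 0: 256
Level 1: 64
Level 2: 16
Level 3: 4
Level 4: 1

The root is level 0 and the size-1 base case is level 4 (the tree spans levels 0 through 4, i.e. 5 levels counting the root), so the depth is the number of divisions: log_4(256) = 4

The recursion tree depth is log_4(256) = 4. At each level, the problem size is divided by 4, so it takes 4 divisions to reduce to a base case of size 1. The algorithm makes 4 recursive calls at each level.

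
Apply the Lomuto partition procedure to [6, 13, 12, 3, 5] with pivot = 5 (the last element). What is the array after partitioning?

Lomuto partition with pivot = 5:

Initial array: [6, 13, 12, 3, 5]

arr[0]=6 > 5: no swap
arr[1]=13 > 5: no swap
arr[2]=12 > 5: no swap
arr[3]=3 <= 5: swap with position 0, array becomes [3, 13, 12, 6, 5]

Place pivot at position 1: [3, 5, 12, 6, 13]
Pivot position: 1

After partitioning with pivot 5, the array becomes [3, 5, 12, 6, 13]. The pivot is placed at index 1. All elements to the left of the pivot are <= 5, and all elements to the right are > 5.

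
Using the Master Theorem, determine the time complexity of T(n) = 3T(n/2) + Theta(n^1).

Master Theorem for T(n) = 3T(n/2) + O(n^1):

a = 3, b = 2, c = 1
log_b(a) = log_2(3) = 1.5850

Case 1: c = 1 < log_2(3) = 1.5850
T(n) = O(n^(log_2 3))

For T(n) = 3T(n/2) + O(n^1): log_2(3) = 1.5850. This is Case 1 of the Master Theorem (c < log_b(a), work dominated by leaves), giving O(n^(log_2 3)).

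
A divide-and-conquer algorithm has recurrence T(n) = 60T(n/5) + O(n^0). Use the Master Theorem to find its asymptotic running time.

Master Theorem for T(n) = 60T(n/5) + O(n^0):

a = 60, b = 5, c = 0
log_b(a) = log_5(60) = 2.5440

Case 1: c = 0 < log_5(60) = 2.5440
T(n) = O(n^(log_5 60))

For T(n) = 60T(n/5) + O(n^0): log_5(60) = 2.5440. This is Case 1 of the Master Theorem (c < log_b(a), work dominated by leaves), giving O(n^(log_5 60)).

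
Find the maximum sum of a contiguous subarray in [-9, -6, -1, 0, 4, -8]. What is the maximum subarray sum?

Using Kadane's algorithm on [-9, -6, -1, 0, 4, -8]:

Scanning through the array:
Position 1 (value -6): max_ending_here = -6, max_so_far = -6
Position 2 (value -1): max_ending_here = -1, max_so_far = -1
Position 3 (value 0): max_ending_here = 0, max_so_far = 0
Position 4 (value 4): max_ending_here = 4, max_so_far = 4
Position 5 (value -8): max_ending_here = -4, max_so_far = 4

Maximum subarray: [0, 4]
Maximum sum: 4

The maximum subarray is [0, 4] with sum 4. This subarray runs from index 3 to index 4.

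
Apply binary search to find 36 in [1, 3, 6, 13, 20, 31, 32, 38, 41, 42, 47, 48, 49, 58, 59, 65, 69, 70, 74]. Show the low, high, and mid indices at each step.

Binary search for 36 in [1, 3, 6, 13, 20, 31, 32, 38, 41, 42, 47, 48, 49, 58, 59, 65, 69, 70, 74]:

lo=0, hi=18, mid=9, arr[mid]=42 -> 42 > 36, search left half
lo=0, hi=8, mid=4, arr[mid]=20 -> 20 < 36, search right half
lo=5, hi=8, mid=6, arr[mid]=32 -> 32 < 36, search right half
lo=7, hi=8, mid=7, arr[mid]=38 -> 38 > 36, search left half
lo=7 > hi=6, target 36 not found

Binary search determines that 36 is not in the array after 4 comparisons. The search space was exhausted without finding the target.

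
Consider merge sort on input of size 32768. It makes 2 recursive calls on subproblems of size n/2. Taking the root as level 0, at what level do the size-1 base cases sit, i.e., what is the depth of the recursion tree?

For divide and conquer with division factor 2:

Problem sizes at each level:
Level 0: 32768
Level 1: 16384
Level 2: 8192
Level 3: 4096
Level 4: 2048
Level 5: 1024
Level 6: 512
Level 7: 256
Level 8: 128
Level 9: 64
Level 10: 32
Level 11: 16
Level 12: 8
Level 13: 4
Level 14: 2
Level 15: 1

The root is level 0 and the size-1 base case is level 15 (the tree spans levels 0 through 15, i.e. 16 levels counting the root), so the depth is the number of divisions: log_2(32768) = 15

The recursion tree depth is log_2(32768) = 15. At each level, the problem size is divided by 2, so it takes 15 divisions to reduce to a base case of size 1. The algorithm makes 2 recursive calls at each level.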